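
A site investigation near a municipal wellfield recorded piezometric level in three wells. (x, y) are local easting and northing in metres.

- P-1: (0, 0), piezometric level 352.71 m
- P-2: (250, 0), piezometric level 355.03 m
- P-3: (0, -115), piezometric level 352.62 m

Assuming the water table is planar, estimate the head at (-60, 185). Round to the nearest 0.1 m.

∂h/∂x = (355.03 − 352.71) / (250 − 0) = +0.009280
∂h/∂y = (352.62 − 352.71) / (-115 − 0) = +0.0007826
h(-60, 185) = 352.71 + (+0.009280)·(-60) + (+0.0007826)·(185) = 352.71 -0.557 +0.145 = 352.298 m.

352.3 m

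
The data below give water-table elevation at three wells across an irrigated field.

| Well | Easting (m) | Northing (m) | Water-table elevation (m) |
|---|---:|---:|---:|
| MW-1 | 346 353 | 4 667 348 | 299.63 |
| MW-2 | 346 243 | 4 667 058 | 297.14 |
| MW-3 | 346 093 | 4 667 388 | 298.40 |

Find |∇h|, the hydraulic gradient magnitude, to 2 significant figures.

0.0086

With h = a·x + b·y + c and MW-1 as origin, the differences give:
  (-110)·a + (-290)·b = -2.49
  (-260)·a + 40·b = -1.23
Eliminate b (×40 and ×(-290), subtract): -79800·a = -456.300 → a = ∂h/∂x = +0.005718
Back-substitute: b = ∂h/∂y = +0.006417.
|∇h| = √(0.005718² + 0.006417²) = 0.008595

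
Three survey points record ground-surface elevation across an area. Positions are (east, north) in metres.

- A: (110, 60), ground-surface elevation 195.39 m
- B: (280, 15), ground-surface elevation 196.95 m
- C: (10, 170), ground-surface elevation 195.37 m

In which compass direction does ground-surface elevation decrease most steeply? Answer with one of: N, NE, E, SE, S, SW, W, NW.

SW

Differences from A: to B (Δx, Δy, Δh) = (170, -45, +1.56); to C = (-100, 110, -0.02).
Determinant of the coordinate differences = 170·110 − (-100)·(-45) = 14200.
∂z/∂x = [(+1.56)·110 − (-0.02)·(-45)] / 14200 = +0.01202
∂z/∂y = [170·(-0.02) − (-100)·(+1.56)] / 14200 = +0.01075
Steepest decrease is along −∇f = (-0.01202 E, -0.01075 N) → southwest.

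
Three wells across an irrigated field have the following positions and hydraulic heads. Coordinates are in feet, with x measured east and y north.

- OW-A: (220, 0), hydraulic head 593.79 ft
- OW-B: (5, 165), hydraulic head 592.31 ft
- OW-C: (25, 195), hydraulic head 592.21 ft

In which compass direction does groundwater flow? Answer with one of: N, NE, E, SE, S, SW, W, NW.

Differences from OW-A: to OW-B (Δx, Δy, Δh) = (-215, 165, -1.48); to OW-C = (-195, 195, -1.58).
Determinant of the coordinate differences = (-215)·195 − (-195)·165 = -9750.
∂h/∂x = [(-1.48)·195 − (-1.58)·165] / -9750 = +0.002862
∂h/∂y = [(-215)·(-1.58) − (-195)·(-1.48)] / -9750 = -0.005241
Flow = −∇h = (-0.002862 east, +0.005241 north), which points northwest.

NW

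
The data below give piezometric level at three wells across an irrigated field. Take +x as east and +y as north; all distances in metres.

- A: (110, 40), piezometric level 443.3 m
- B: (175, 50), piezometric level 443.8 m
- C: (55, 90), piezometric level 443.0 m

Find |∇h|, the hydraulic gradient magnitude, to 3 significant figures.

0.00766

Differences from A: to B (Δx, Δy, Δh) = (65, 10, +0.5); to C = (-55, 50, -0.3).
Determinant of the coordinate differences = 65·50 − (-55)·10 = 3800.
∂h/∂x = [(+0.5)·50 − (-0.3)·10] / 3800 = +0.007368
∂h/∂y = [65·(-0.3) − (-55)·(+0.5)] / 3800 = +0.002105
|∇h| = √(0.007368² + 0.002105²) = 0.007663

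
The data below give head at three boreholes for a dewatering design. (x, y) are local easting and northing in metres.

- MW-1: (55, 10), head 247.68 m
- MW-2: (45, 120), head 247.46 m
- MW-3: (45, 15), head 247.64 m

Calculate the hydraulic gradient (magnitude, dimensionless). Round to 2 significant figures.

Differences from MW-1: to MW-2 (Δx, Δy, Δh) = (-10, 110, -0.22); to MW-3 = (-10, 5, -0.04).
Solve a·Δx + b·Δy = Δh: det = (-10)·5 − (-10)·110 = 1050.
∂h/∂x = [(-0.22)·5 − (-0.04)·110] / 1050 = +0.003143
∂h/∂y = [(-10)·(-0.04) − (-10)·(-0.22)] / 1050 = -0.001714
|∇h| = √(0.003143² + -0.001714²) = 0.00358

0.0036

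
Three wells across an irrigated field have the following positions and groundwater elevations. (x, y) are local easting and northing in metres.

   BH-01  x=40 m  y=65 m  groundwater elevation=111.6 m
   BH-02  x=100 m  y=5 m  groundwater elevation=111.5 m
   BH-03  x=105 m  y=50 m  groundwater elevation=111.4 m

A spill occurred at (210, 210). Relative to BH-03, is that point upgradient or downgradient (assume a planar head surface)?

downgradient

Differences from BH-01: to BH-02 (Δx, Δy, Δh) = (60, -60, -0.1); to BH-03 = (65, -15, -0.2).
Solve a·Δx + b·Δy = Δh: det = 60·(-15) − 65·(-60) = 3000.
∂h/∂x = [(-0.1)·(-15) − (-0.2)·(-60)] / 3000 = -0.003500
∂h/∂y = [60·(-0.2) − 65·(-0.1)] / 3000 = -0.001833
Head at (210, 210) = 111.6 + (-0.003500)·(170) + (-0.001833)·(145) = 110.74 m.
That is lower than the 111.4 m at BH-03, so the point is downgradient.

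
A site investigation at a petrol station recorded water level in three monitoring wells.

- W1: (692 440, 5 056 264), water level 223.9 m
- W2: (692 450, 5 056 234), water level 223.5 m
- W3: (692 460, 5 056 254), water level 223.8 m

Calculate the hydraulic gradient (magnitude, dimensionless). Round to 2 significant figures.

Differences from W1: to W2 (Δx, Δy, Δh) = (10, -30, -0.4); to W3 = (20, -10, -0.1).
Solve a·Δx + b·Δy = Δh: det = 10·(-10) − 20·(-30) = 500.
∂h/∂x = [(-0.4)·(-10) − (-0.1)·(-30)] / 500 = +0.002000
∂h/∂y = [10·(-0.1) − 20·(-0.4)] / 500 = +0.01400
|∇h| = √(0.002000² + 0.01400²) = 0.01414

0.014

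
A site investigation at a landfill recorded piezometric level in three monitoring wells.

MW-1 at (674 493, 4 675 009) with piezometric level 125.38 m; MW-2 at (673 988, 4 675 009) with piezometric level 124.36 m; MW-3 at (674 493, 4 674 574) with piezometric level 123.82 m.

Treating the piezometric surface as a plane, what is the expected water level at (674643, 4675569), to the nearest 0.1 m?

∂h/∂x = (124.36 − 125.38) / (673988 − 674493) = +0.002020
∂h/∂y = (123.82 − 125.38) / (4674574 − 4675009) = +0.003586
h(674643, 4675569) = 125.38 + (+0.002020)·(150) + (+0.003586)·(560) = 125.38 +0.303 +2.008 = 127.691 m.

127.7 m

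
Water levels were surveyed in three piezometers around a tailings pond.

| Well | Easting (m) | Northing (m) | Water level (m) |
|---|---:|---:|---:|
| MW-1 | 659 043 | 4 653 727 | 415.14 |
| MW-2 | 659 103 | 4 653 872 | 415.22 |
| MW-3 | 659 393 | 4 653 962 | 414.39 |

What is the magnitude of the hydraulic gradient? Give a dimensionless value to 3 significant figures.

0.00401

With h = a·x + b·y + c and MW-1 as origin, the differences give:
  60·a + 145·b = +0.08
  350·a + 235·b = -0.75
Eliminate b (×235 and ×145, subtract): -36650·a = 127.550 → a = ∂h/∂x = -0.003480
Back-substitute: b = ∂h/∂y = +0.001992.
|∇h| = √(-0.003480² + 0.001992²) = 0.00401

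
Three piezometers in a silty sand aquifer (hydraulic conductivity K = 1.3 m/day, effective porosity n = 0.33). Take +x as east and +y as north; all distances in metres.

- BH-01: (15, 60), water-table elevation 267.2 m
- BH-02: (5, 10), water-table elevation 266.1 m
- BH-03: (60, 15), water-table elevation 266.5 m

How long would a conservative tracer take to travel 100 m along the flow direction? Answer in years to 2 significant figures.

3.2 years

Three-point gradient (reference BH-01): Δ to BH-02 = (-10, -50, -1.1), Δ to BH-03 = (45, -45, -0.7).
∂h/∂x = +0.005370, ∂h/∂y = +0.02093 (det = 2700).
|∇h| = √(0.005370² + 0.02093²) = 0.02161
Seepage velocity v = K·i/n = 1.3 × 0.02161 / 0.33 = 0.08513 m/day.
t = 100 / 0.08513 = 1175 days = 3.22 years.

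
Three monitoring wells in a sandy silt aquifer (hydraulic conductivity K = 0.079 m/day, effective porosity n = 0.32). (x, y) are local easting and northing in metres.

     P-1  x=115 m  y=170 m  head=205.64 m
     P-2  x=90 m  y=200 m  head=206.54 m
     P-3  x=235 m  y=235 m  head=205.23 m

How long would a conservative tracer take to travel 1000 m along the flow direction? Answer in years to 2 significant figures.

Three-point gradient (reference P-1): Δ to P-2 = (-25, 30, +0.90), Δ to P-3 = (120, 65, -0.41).
∂h/∂x = -0.01355, ∂h/∂y = +0.01871 (det = -5225).
|∇h| = √(-0.01355² + 0.01871²) = 0.0231
Seepage velocity v = K·i/n = 0.079 × 0.0231 / 0.32 = 0.005703 m/day.
t = 1000 / 0.005703 = 1.753e+05 days = 480 years.

480 years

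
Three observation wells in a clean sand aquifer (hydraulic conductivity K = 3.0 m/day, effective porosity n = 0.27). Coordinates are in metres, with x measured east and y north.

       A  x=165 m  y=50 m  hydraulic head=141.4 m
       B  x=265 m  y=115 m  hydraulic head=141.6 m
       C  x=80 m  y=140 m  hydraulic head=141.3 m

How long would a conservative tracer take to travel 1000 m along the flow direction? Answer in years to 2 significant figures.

Three-point gradient (reference A): Δ to B = (100, 65, +0.2), Δ to C = (-85, 90, -0.1).
∂h/∂x = +0.001687, ∂h/∂y = +0.0004819 (det = 14525).
|∇h| = √(0.001687² + 0.0004819²) = 0.001754
Seepage velocity v = K·i/n = 3.0 × 0.001754 / 0.27 = 0.01949 m/day.
t = 1000 / 0.01949 = 5.131e+04 days = 140 years.

140 years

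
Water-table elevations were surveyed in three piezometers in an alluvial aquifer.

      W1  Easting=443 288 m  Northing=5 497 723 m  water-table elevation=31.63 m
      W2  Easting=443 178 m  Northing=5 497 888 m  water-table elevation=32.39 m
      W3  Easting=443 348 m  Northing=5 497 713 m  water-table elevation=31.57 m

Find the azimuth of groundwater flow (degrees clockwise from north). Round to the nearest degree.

With h = a·x + b·y + c and W1 as origin, the differences give:
  (-110)·a + 165·b = +0.76
  60·a + (-10)·b = -0.06
Eliminate b (×(-10) and ×165, subtract): -8800·a = 2.300 → a = ∂h/∂x = -0.0002614
Back-substitute: b = ∂h/∂y = +0.004432.
Flow direction (−∇h) has components (+0.0002614 E, -0.004432 N).
Azimuth = atan2(E, N) = atan2(+0.0002614, -0.004432) = 176.6° ≈ 177°.

177°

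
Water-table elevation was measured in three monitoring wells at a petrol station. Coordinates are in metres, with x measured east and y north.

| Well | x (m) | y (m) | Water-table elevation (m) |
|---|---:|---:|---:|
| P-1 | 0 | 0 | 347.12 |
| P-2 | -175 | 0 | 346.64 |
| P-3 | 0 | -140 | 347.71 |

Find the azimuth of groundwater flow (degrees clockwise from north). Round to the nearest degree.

∂h/∂x = (346.64 − 347.12) / (-175 − 0) = +0.002743
∂h/∂y = (347.71 − 347.12) / (-140 − 0) = -0.004214
Flow direction (−∇h) has components (-0.002743 E, +0.004214 N).
Azimuth = atan2(E, N) = atan2(-0.002743, +0.004214) = 326.9° ≈ 327°.

327°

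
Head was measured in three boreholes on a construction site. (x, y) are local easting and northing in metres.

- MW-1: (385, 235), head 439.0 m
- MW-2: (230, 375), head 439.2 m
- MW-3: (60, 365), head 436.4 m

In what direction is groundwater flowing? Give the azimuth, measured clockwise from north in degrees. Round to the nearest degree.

Differences from MW-1: to MW-2 (Δx, Δy, Δh) = (-155, 140, +0.2); to MW-3 = (-325, 130, -2.6).
Determinant of the coordinate differences = (-155)·130 − (-325)·140 = 25350.
∂h/∂x = [(+0.2)·130 − (-2.6)·140] / 25350 = +0.01538
∂h/∂y = [(-155)·(-2.6) − (-325)·(+0.2)] / 25350 = +0.01846
Flow direction (−∇h) has components (-0.01538 E, -0.01846 N).
Azimuth = atan2(E, N) = atan2(-0.01538, -0.01846) = 219.8° ≈ 220°.

220°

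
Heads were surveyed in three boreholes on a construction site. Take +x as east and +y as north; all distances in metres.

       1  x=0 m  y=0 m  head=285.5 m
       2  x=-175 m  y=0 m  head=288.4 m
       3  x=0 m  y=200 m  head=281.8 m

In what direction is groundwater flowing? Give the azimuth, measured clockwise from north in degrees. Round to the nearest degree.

∂h/∂x = (288.4 − 285.5) / (-175 − 0) = -0.01657
∂h/∂y = (281.8 − 285.5) / (200 − 0) = -0.01850
Flow direction (−∇h) has components (+0.01657 E, +0.01850 N).
Azimuth = atan2(E, N) = atan2(+0.01657, +0.01850) = 41.9° ≈ 042°.

042°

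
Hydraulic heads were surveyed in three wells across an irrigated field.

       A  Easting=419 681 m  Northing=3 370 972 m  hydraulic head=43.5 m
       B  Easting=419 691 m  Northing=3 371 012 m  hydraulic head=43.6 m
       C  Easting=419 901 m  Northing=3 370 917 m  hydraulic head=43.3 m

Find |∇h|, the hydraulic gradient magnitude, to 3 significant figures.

Taking A as reference: B−A = (10, 40, +0.1); C−A = (220, -55, -0.2).
Determinant of the coordinate differences = 10·(-55) − 220·40 = -9350.
∂h/∂x = [(+0.1)·(-55) − (-0.2)·40] / -9350 = -0.0002674
∂h/∂y = [10·(-0.2) − 220·(+0.1)] / -9350 = +0.002567
|∇h| = √(-0.0002674² + 0.002567²) = 0.002581

0.00258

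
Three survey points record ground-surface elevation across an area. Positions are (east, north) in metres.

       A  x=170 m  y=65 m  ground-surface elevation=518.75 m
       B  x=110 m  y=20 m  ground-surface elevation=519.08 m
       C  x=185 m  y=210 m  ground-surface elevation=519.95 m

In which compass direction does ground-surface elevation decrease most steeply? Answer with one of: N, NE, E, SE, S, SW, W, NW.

SE

Three-point gradient (reference A): Δ to B = (-60, -45, +0.33), Δ to C = (15, 145, +1.20).
∂z/∂x = -0.01269, ∂z/∂y = +0.009589 (det = -8025).
Steepest decrease is along −∇f = (+0.01269 E, -0.009589 N) → southeast.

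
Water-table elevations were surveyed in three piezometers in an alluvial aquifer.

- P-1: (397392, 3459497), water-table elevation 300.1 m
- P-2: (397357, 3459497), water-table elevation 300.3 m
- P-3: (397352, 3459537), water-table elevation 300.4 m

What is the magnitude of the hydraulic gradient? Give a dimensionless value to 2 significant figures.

Differences from P-1: to P-2 (Δx, Δy, Δh) = (-35, 0, +0.2); to P-3 = (-40, 40, +0.3).
Solve a·Δx + b·Δy = Δh: det = (-35)·40 − (-40)·0 = -1400.
∂h/∂x = [(+0.2)·40 − (+0.3)·0] / -1400 = -0.005714
∂h/∂y = [(-35)·(+0.3) − (-40)·(+0.2)] / -1400 = +0.001786
|∇h| = √(-0.005714² + 0.001786²) = 0.005987

0.0060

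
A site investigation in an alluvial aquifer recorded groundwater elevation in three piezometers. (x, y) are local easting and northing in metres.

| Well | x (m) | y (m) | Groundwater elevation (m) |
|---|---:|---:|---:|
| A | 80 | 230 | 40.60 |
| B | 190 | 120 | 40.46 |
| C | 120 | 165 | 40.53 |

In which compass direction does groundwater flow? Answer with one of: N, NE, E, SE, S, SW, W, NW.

SE

Differences from A: to B (Δx, Δy, Δh) = (110, -110, -0.14); to C = (40, -65, -0.07).
Determinant of the coordinate differences = 110·(-65) − 40·(-110) = -2750.
∂h/∂x = [(-0.14)·(-65) − (-0.07)·(-110)] / -2750 = -0.0005091
∂h/∂y = [110·(-0.07) − 40·(-0.14)] / -2750 = +0.0007636
Flow = −∇h = (+0.0005091 east, -0.0007636 north), which points southeast.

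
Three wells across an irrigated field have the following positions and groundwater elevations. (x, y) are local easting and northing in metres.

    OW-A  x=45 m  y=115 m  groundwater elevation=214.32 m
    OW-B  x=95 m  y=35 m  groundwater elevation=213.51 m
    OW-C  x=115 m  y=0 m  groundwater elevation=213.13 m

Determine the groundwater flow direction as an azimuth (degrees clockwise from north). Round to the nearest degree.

216°

With h = a·x + b·y + c and OW-A as origin, the differences give:
  50·a + (-80)·b = -0.81
  70·a + (-115)·b = -1.19
Eliminate b (×(-115) and ×(-80), subtract): -150·a = -2.050 → a = ∂h/∂x = +0.01367
Back-substitute: b = ∂h/∂y = +0.01867.
Flow direction (−∇h) has components (-0.01367 E, -0.01867 N).
Azimuth = atan2(E, N) = atan2(-0.01367, -0.01867) = 216.2° ≈ 216°.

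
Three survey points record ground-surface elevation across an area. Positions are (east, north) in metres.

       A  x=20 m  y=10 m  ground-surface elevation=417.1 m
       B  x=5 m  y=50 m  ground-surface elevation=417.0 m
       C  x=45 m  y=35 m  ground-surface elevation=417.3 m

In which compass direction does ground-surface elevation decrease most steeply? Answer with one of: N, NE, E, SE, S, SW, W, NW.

W

With z = a·x + b·y + c and A as origin, the differences give:
  (-15)·a + 40·b = -0.1
  25·a + 25·b = +0.2
Eliminate b (×25 and ×40, subtract): -1375·a = -10.50 → a = ∂z/∂x = +0.007636
Back-substitute: b = ∂z/∂y = +0.0003636.
Steepest decrease is along −∇f = (-0.007636 E, -0.0003636 N) → west.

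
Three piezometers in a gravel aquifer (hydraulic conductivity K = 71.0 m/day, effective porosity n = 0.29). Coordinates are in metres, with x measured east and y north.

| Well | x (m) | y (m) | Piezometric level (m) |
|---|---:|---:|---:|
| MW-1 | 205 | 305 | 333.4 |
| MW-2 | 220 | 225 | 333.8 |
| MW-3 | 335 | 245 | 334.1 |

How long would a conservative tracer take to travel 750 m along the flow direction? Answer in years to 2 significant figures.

1.5 years

Differences from MW-1: to MW-2 (Δx, Δy, Δh) = (15, -80, +0.4); to MW-3 = (130, -60, +0.7).
Solve a·Δx + b·Δy = Δh: det = 15·(-60) − 130·(-80) = 9500.
∂h/∂x = [(+0.4)·(-60) − (+0.7)·(-80)] / 9500 = +0.003368
∂h/∂y = [15·(+0.7) − 130·(+0.4)] / 9500 = -0.004368
|∇h| = √(0.003368² + -0.004368²) = 0.005516
Seepage velocity v = K·i/n = 71.0 × 0.005516 / 0.29 = 1.35 m/day.
t = 750 / 1.35 = 555.6 days = 1.52 years.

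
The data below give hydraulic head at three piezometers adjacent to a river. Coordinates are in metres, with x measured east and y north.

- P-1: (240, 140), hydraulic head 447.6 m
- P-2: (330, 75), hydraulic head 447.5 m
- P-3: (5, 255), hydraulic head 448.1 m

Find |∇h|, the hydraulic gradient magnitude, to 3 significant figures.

Taking P-1 as reference: P-2−P-1 = (90, -65, -0.1); P-3−P-1 = (-235, 115, +0.5).
Determinant of the coordinate differences = 90·115 − (-235)·(-65) = -4925.
∂h/∂x = [(-0.1)·115 − (+0.5)·(-65)] / -4925 = -0.004264
∂h/∂y = [90·(+0.5) − (-235)·(-0.1)] / -4925 = -0.004365
|∇h| = √(-0.004264² + -0.004365²) = 0.006102

0.00610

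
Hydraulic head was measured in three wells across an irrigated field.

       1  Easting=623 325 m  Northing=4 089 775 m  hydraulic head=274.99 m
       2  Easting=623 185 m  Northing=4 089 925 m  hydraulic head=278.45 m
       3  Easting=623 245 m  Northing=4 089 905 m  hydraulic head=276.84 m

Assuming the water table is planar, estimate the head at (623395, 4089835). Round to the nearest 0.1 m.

272.9 m

Taking 1 as reference: 2−1 = (-140, 150, +3.46); 3−1 = (-80, 130, +1.85).
Solve a·Δx + b·Δy = Δh: det = (-140)·130 − (-80)·150 = -6200.
∂h/∂x = [(+3.46)·130 − (+1.85)·150] / -6200 = -0.02779
∂h/∂y = [(-140)·(+1.85) − (-80)·(+3.46)] / -6200 = -0.002871
h(623395, 4089835) = 274.99 + (-0.02779)·(70) + (-0.002871)·(60) = 274.99 -1.945 -0.172 = 272.872 m.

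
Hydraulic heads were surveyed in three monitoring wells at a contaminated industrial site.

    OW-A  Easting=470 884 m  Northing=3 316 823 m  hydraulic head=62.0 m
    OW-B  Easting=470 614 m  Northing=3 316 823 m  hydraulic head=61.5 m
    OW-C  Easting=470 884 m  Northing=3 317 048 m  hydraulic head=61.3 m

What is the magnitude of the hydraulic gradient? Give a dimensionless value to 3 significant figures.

0.00362

∂h/∂x = (61.5 − 62.0) / (470614 − 470884) = +0.001852
∂h/∂y = (61.3 − 62.0) / (3317048 − 3316823) = -0.003111
|∇h| = √(0.001852² + -0.003111²) = 0.003621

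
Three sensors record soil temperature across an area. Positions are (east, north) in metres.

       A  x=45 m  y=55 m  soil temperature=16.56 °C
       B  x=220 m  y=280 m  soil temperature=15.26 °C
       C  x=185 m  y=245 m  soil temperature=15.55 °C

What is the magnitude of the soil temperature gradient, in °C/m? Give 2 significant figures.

0.012 °C/m

Taking A as reference: B−A = (175, 225, -1.30); C−A = (140, 190, -1.01).
Solve a·Δx + b·Δy = ΔT: det = 175·190 − 140·225 = 1750.
∂T/∂x = [(-1.30)·190 − (-1.01)·225] / 1750 = -0.01129
∂T/∂y = [175·(-1.01) − 140·(-1.30)] / 1750 = +0.003000
|∇f| = √(-0.01129² + 0.003000²) = 0.01168 °C/m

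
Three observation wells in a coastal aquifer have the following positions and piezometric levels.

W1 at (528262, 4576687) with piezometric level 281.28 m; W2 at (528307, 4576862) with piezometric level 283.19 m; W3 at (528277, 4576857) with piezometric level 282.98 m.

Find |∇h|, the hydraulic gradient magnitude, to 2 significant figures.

0.011

With h = a·x + b·y + c and W1 as origin, the differences give:
  45·a + 175·b = +1.91
  15·a + 170·b = +1.70
Eliminate b (×170 and ×175, subtract): 5025·a = 27.200 → a = ∂h/∂x = +0.005413
Back-substitute: b = ∂h/∂y = +0.009522.
|∇h| = √(0.005413² + 0.009522²) = 0.01095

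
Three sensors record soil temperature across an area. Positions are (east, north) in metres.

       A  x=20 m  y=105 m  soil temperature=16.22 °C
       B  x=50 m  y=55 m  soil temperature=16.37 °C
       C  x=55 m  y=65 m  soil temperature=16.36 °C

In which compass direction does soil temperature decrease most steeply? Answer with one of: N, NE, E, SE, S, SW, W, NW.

Differences from A: to B (Δx, Δy, Δh) = (30, -50, +0.15); to C = (35, -40, +0.14).
Determinant of the coordinate differences = 30·(-40) − 35·(-50) = 550.
∂T/∂x = [(+0.15)·(-40) − (+0.14)·(-50)] / 550 = +0.001818
∂T/∂y = [30·(+0.14) − 35·(+0.15)] / 550 = -0.001909
Steepest decrease is along −∇f = (-0.001818 E, +0.001909 N) → northwest.

NW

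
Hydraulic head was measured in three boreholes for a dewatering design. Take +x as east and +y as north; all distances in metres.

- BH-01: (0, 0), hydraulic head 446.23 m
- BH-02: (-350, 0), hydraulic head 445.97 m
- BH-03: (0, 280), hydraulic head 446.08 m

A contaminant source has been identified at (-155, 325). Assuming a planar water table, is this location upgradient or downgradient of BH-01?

∂h/∂x = (445.97 − 446.23) / (-350 − 0) = +0.0007429
∂h/∂y = (446.08 − 446.23) / (280 − 0) = -0.0005357
Head at (-155, 325) = 446.23 + (+0.0007429)·(-155) + (-0.0005357)·(325) = 445.94 m.
That is lower than the 446.23 m at BH-01, so the point is downgradient.

downgradient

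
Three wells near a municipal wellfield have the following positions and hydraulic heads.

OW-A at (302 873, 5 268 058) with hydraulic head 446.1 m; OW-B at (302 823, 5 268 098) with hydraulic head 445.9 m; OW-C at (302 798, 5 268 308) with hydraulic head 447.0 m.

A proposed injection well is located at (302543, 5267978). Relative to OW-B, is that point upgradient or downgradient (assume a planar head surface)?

Three-point gradient (reference OW-A): Δ to OW-B = (-50, 40, -0.2), Δ to OW-C = (-75, 250, +0.9).
∂h/∂x = +0.009053, ∂h/∂y = +0.006316 (det = -9500).
Head at (302543, 5267978) = 446.1 + (+0.009053)·(-330) + (+0.006316)·(-80) = 442.61 m.
That is lower than the 445.9 m at OW-B, so the point is downgradient.

downgradient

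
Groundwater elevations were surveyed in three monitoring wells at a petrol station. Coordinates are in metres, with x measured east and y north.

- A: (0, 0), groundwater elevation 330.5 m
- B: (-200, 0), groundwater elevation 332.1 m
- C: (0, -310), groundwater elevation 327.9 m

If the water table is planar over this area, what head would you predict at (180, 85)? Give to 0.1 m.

329.8 m

∂h/∂x = (332.1 − 330.5) / (-200 − 0) = -0.008000
∂h/∂y = (327.9 − 330.5) / (-310 − 0) = +0.008387
h(180, 85) = 330.5 + (-0.008000)·(180) + (+0.008387)·(85) = 330.5 -1.440 +0.713 = 329.773 m.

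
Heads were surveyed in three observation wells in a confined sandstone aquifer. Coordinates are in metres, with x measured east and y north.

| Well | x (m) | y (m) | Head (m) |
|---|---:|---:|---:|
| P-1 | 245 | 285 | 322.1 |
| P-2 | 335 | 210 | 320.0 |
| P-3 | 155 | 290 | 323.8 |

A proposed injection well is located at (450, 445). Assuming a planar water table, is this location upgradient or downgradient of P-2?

With h = a·x + b·y + c and P-1 as origin, the differences give:
  90·a + (-75)·b = -2.1
  (-90)·a + 5·b = +1.7
Eliminate b (×5 and ×(-75), subtract): -6300·a = 117.00 → a = ∂h/∂x = -0.01857
Back-substitute: b = ∂h/∂y = +0.005714.
Head at (450, 445) = 322.1 + (-0.01857)·(205) + (+0.005714)·(160) = 319.21 m.
That is lower than the 320.0 m at P-2, so the point is downgradient.

downgradient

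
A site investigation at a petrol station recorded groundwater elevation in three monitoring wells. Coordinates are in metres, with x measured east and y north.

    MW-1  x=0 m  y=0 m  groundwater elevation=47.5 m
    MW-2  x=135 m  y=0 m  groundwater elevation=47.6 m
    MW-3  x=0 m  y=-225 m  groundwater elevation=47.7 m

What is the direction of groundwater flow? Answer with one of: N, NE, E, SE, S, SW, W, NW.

NW

∂h/∂x = (47.6 − 47.5) / (135 − 0) = +0.0007407
∂h/∂y = (47.7 − 47.5) / (-225 − 0) = -0.0008889
Flow = −∇h = (-0.0007407 east, +0.0008889 north), which points northwest.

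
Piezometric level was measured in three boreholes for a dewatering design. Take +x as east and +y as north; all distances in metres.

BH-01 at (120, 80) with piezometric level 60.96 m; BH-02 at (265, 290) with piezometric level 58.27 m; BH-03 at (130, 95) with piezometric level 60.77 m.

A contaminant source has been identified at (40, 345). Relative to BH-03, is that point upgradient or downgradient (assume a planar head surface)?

downgradient

Taking BH-01 as reference: BH-02−BH-01 = (145, 210, -2.69); BH-03−BH-01 = (10, 15, -0.19).
Determinant of the coordinate differences = 145·15 − 10·210 = 75.
∂h/∂x = [(-2.69)·15 − (-0.19)·210] / 75 = -0.006000
∂h/∂y = [145·(-0.19) − 10·(-2.69)] / 75 = -0.008667
Head at (40, 345) = 60.96 + (-0.006000)·(-80) + (-0.008667)·(265) = 59.14 m.
That is lower than the 60.77 m at BH-03, so the point is downgradient.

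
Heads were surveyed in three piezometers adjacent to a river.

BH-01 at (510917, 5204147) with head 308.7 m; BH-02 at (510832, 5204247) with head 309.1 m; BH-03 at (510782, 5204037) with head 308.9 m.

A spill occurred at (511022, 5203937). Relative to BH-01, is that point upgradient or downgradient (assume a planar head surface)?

downgradient

Three-point gradient (reference BH-01): Δ to BH-02 = (-85, 100, +0.4), Δ to BH-03 = (-135, -110, +0.2).
∂h/∂x = -0.002801, ∂h/∂y = +0.001619 (det = 22850).
Head at (511022, 5203937) = 308.7 + (-0.002801)·(105) + (+0.001619)·(-210) = 308.07 m.
That is lower than the 308.7 m at BH-01, so the point is downgradient.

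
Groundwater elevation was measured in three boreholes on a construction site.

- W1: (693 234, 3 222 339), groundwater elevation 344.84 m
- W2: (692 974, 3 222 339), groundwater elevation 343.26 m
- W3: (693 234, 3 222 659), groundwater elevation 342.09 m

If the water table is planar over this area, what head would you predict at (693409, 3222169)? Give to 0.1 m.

∂h/∂x = (343.26 − 344.84) / (692974 − 693234) = +0.006077
∂h/∂y = (342.09 − 344.84) / (3222659 − 3222339) = -0.008594
h(693409, 3222169) = 344.84 + (+0.006077)·(175) + (-0.008594)·(-170) = 344.84 +1.063 +1.461 = 347.364 m.

347.4 m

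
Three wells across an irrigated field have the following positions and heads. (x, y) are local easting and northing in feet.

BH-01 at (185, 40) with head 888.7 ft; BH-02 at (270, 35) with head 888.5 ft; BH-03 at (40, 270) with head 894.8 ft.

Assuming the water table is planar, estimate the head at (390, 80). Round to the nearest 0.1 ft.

Differences from BH-01: to BH-02 (Δx, Δy, Δh) = (85, -5, -0.2); to BH-03 = (-145, 230, +6.1).
Determinant of the coordinate differences = 85·230 − (-145)·(-5) = 18825.
∂h/∂x = [(-0.2)·230 − (+6.1)·(-5)] / 18825 = -0.0008234
∂h/∂y = [85·(+6.1) − (-145)·(-0.2)] / 18825 = +0.02600
h(390, 80) = 888.7 + (-0.0008234)·(205) + (+0.02600)·(40) = 888.7 -0.169 +1.040 = 889.571 ft.

889.6 ft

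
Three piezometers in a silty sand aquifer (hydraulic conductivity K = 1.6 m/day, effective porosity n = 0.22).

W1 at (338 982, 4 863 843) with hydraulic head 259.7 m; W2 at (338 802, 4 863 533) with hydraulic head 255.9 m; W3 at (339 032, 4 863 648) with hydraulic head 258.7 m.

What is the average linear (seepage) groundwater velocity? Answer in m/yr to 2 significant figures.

With h = a·x + b·y + c and W1 as origin, the differences give:
  (-180)·a + (-310)·b = -3.8
  50·a + (-195)·b = -1.0
Eliminate b (×(-195) and ×(-310), subtract): 50600·a = 431.00 → a = ∂h/∂x = +0.008518
Back-substitute: b = ∂h/∂y = +0.007312.
|∇h| = √(0.008518² + 0.007312²) = 0.01123
Seepage velocity v = K·i/n = 1.6 × 0.01123 / 0.22 = 0.08167 m/day = 29.83 m/yr.

30 m/yr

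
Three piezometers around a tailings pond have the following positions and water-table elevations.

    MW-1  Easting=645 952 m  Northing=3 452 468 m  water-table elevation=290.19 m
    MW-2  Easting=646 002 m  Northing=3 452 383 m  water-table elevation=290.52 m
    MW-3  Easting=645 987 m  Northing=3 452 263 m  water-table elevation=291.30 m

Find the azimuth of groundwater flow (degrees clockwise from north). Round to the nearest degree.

031°

With h = a·x + b·y + c and MW-1 as origin, the differences give:
  50·a + (-85)·b = +0.33
  35·a + (-205)·b = +1.11
Eliminate b (×(-205) and ×(-85), subtract): -7275·a = 26.700 → a = ∂h/∂x = -0.003670
Back-substitute: b = ∂h/∂y = -0.006041.
Flow direction (−∇h) has components (+0.003670 E, +0.006041 N).
Azimuth = atan2(E, N) = atan2(+0.003670, +0.006041) = 31.3° ≈ 031°.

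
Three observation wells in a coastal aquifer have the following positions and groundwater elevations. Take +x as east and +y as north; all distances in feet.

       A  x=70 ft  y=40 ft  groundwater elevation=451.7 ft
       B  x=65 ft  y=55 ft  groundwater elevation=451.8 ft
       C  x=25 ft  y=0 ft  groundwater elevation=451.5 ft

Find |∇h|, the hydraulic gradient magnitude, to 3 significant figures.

Differences from A: to B (Δx, Δy, Δh) = (-5, 15, +0.1); to C = (-45, -40, -0.2).
Solve a·Δx + b·Δy = Δh: det = (-5)·(-40) − (-45)·15 = 875.
∂h/∂x = [(+0.1)·(-40) − (-0.2)·15] / 875 = -0.001143
∂h/∂y = [(-5)·(-0.2) − (-45)·(+0.1)] / 875 = +0.006286
|∇h| = √(-0.001143² + 0.006286²) = 0.006389

0.00639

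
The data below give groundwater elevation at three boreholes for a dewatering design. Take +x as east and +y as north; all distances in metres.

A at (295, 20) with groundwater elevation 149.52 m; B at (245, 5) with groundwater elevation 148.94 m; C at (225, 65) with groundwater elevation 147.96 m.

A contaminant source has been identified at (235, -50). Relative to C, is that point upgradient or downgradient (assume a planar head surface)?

Differences from A: to B (Δx, Δy, Δh) = (-50, -15, -0.58); to C = (-70, 45, -1.56).
Solve a·Δx + b·Δy = Δh: det = (-50)·45 − (-70)·(-15) = -3300.
∂h/∂x = [(-0.58)·45 − (-1.56)·(-15)] / -3300 = +0.01500
∂h/∂y = [(-50)·(-1.56) − (-70)·(-0.58)] / -3300 = -0.01133
Head at (235, -50) = 149.52 + (+0.01500)·(-60) + (-0.01133)·(-70) = 149.41 m.
That is higher than the 147.96 m at C, so the point is upgradient.

upgradient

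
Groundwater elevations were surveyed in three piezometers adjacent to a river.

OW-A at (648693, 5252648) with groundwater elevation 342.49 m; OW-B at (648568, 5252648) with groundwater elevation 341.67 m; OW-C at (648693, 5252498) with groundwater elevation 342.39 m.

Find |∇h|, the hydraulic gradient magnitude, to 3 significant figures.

∂h/∂x = (341.67 − 342.49) / (648568 − 648693) = +0.006560
∂h/∂y = (342.39 − 342.49) / (5252498 − 5252648) = +0.0006667
|∇h| = √(0.006560² + 0.0006667²) = 0.006594

0.00659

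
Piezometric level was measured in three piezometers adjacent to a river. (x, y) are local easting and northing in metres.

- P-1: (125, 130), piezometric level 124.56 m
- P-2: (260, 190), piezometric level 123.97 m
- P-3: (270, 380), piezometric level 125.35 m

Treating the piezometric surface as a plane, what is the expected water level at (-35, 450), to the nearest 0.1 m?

128.3 m

Taking P-1 as reference: P-2−P-1 = (135, 60, -0.59); P-3−P-1 = (145, 250, +0.79).
Determinant of the coordinate differences = 135·250 − 145·60 = 25050.
∂h/∂x = [(-0.59)·250 − (+0.79)·60] / 25050 = -0.007780
∂h/∂y = [135·(+0.79) − 145·(-0.59)] / 25050 = +0.007673
h(-35, 450) = 124.56 + (-0.007780)·(-160) + (+0.007673)·(320) = 124.56 +1.245 +2.455 = 128.260 m.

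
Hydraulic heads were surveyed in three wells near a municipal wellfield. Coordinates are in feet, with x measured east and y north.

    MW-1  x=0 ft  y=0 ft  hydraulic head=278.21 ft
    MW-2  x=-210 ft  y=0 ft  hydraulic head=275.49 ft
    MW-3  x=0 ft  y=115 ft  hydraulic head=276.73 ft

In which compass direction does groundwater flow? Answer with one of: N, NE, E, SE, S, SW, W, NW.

NW

∂h/∂x = (275.49 − 278.21) / (-210 − 0) = +0.01295
∂h/∂y = (276.73 − 278.21) / (115 − 0) = -0.01287
Flow = −∇h = (-0.01295 east, +0.01287 north), which points northwest.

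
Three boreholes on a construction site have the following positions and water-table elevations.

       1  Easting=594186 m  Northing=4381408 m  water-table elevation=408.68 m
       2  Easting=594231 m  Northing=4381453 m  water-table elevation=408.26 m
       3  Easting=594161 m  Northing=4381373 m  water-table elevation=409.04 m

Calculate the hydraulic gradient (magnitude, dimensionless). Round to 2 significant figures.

Differences from 1: to 2 (Δx, Δy, Δh) = (45, 45, -0.42); to 3 = (-25, -35, +0.36).
Solve a·Δx + b·Δy = Δh: det = 45·(-35) − (-25)·45 = -450.
∂h/∂x = [(-0.42)·(-35) − (+0.36)·45] / -450 = +0.003333
∂h/∂y = [45·(+0.36) − (-25)·(-0.42)] / -450 = -0.01267
|∇h| = √(0.003333² + -0.01267²) = 0.0131

0.013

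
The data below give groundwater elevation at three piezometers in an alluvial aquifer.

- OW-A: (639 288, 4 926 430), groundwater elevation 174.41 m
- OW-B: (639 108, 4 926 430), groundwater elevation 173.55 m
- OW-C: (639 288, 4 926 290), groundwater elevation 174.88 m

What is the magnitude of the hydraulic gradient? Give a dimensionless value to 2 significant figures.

∂h/∂x = (173.55 − 174.41) / (639108 − 639288) = +0.004778
∂h/∂y = (174.88 − 174.41) / (4926290 − 4926430) = -0.003357
|∇h| = √(0.004778² + -0.003357²) = 0.005839

0.0058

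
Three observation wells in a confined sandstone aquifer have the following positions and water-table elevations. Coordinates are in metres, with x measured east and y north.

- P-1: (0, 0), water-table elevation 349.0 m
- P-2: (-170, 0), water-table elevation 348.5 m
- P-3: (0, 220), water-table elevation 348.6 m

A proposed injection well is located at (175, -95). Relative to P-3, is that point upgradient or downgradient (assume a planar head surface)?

∂h/∂x = (348.5 − 349.0) / (-170 − 0) = +0.002941
∂h/∂y = (348.6 − 349.0) / (220 − 0) = -0.001818
Head at (175, -95) = 349.0 + (+0.002941)·(175) + (-0.001818)·(-95) = 349.69 m.
That is higher than the 348.6 m at P-3, so the point is upgradient.

upgradient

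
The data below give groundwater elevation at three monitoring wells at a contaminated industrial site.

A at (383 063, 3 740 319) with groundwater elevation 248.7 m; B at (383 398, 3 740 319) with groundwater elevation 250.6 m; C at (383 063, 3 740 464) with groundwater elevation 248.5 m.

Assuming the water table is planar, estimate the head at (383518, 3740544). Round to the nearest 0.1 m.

∂h/∂x = (250.6 − 248.7) / (383398 − 383063) = +0.005672
∂h/∂y = (248.5 − 248.7) / (3740464 − 3740319) = -0.001379
h(383518, 3740544) = 248.7 + (+0.005672)·(455) + (-0.001379)·(225) = 248.7 +2.581 -0.310 = 250.970 m.

251.0 m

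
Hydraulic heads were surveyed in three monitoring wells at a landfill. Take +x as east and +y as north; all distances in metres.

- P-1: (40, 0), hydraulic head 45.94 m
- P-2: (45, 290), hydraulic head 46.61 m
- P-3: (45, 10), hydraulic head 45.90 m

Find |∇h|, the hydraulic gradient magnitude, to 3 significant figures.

Three-point gradient (reference P-1): Δ to P-2 = (5, 290, +0.67), Δ to P-3 = (5, 10, -0.04).
∂h/∂x = -0.01307, ∂h/∂y = +0.002536 (det = -1400).
|∇h| = √(-0.01307² + 0.002536²) = 0.01331

0.0133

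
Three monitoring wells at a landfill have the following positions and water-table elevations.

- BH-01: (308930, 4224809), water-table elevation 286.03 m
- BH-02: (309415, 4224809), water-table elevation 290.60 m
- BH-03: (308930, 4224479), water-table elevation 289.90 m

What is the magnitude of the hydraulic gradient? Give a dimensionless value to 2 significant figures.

∂h/∂x = (290.60 − 286.03) / (309415 − 308930) = +0.009423
∂h/∂y = (289.90 − 286.03) / (4224479 − 4224809) = -0.01173
|∇h| = √(0.009423² + -0.01173²) = 0.01505

0.015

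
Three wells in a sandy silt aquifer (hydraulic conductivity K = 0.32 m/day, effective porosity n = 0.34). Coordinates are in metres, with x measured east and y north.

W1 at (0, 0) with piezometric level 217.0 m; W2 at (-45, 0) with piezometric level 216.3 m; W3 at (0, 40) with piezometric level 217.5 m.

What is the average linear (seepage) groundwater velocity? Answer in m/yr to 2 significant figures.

6.9 m/yr

∂h/∂x = (216.3 − 217.0) / (-45 − 0) = +0.01556
∂h/∂y = (217.5 − 217.0) / (40 − 0) = +0.01250
|∇h| = √(0.01556² + 0.01250²) = 0.01996
Seepage velocity v = K·i/n = 0.32 × 0.01996 / 0.34 = 0.01879 m/day = 6.863 m/yr.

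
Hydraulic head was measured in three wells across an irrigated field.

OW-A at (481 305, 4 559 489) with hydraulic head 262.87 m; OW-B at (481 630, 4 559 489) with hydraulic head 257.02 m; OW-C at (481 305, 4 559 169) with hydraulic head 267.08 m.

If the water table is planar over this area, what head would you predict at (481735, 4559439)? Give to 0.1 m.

255.8 m

∂h/∂x = (257.02 − 262.87) / (481630 − 481305) = -0.01800
∂h/∂y = (267.08 − 262.87) / (4559169 − 4559489) = -0.01316
h(481735, 4559439) = 262.87 + (-0.01800)·(430) + (-0.01316)·(-50) = 262.87 -7.740 +0.658 = 255.788 m.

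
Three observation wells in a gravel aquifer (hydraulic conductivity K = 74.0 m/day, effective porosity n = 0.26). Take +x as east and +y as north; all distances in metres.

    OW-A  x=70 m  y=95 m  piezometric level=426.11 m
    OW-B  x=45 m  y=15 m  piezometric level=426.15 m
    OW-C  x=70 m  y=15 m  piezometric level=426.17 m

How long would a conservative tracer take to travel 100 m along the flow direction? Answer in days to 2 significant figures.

320 days

Differences from OW-A: to OW-B (Δx, Δy, Δh) = (-25, -80, +0.04); to OW-C = (0, -80, +0.06).
Determinant of the coordinate differences = (-25)·(-80) − 0·(-80) = 2000.
∂h/∂x = [(+0.04)·(-80) − (+0.06)·(-80)] / 2000 = +0.0008000
∂h/∂y = [(-25)·(+0.06) − 0·(+0.04)] / 2000 = -0.0007500
|∇h| = √(0.0008000² + -0.0007500²) = 0.001097
Seepage velocity v = K·i/n = 74.0 × 0.001097 / 0.26 = 0.3122 m/day.
t = 100 / 0.3122 = 320.3 days.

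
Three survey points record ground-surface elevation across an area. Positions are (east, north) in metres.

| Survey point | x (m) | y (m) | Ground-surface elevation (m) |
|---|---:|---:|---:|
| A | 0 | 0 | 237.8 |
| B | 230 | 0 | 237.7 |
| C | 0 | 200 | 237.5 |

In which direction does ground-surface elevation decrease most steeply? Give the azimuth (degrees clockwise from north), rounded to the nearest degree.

∂z/∂x = (237.7 − 237.8) / (230 − 0) = -0.0004348
∂z/∂y = (237.5 − 237.8) / (200 − 0) = -0.001500
Steepest decrease is along −∇f: components (+0.0004348 E, +0.001500 N).
Azimuth = atan2(+0.0004348, +0.001500) = 16.2° ≈ 016°.

016°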